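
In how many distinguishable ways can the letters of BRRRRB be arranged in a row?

15

The 6 letters of BRRRRB have repeats: B appearing twice and R appearing 4 times.
Dividing 6! = 720 by 4!·2! = 48 for the repeated letters gives 15.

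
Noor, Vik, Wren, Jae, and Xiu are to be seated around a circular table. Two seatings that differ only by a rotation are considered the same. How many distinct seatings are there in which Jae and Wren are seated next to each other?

12

Treat {Jae, Wren} as one unit (2 internal orders) and seat the resulting 4 units around the table: (3)! circular arrangements.
So 2 × (3)! = 2 × 6 = 12.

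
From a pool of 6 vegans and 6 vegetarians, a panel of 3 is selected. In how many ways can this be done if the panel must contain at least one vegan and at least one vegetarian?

180

Unrestricted: C(12,3) = 220 ways to pick any 3 of the 12.
Selections missing a whole group: no vegans → C(6,3) = 20; no vegetarians → C(6,3) = 20.
Both groups omitted at once is impossible, so 220 − 40 = 180.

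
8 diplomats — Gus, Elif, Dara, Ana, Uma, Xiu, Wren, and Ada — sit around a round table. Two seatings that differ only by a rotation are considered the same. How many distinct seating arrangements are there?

5040

Seat Gus anywhere (absorbing the rotational symmetry), then permute the other 7: (7)! = 5040.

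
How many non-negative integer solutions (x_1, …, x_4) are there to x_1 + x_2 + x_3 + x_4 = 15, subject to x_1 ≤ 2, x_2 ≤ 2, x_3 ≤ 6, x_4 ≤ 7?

10

By stars and bars, unrestricted non-negative solutions to x_1+…+x_4 = 15 number C(15+3,3) = 816.
Subtract solutions that violate a single cap (substitute x_i' = x_i − (cap_i+1)): x_1 ≥ 3 gives C(15,3) = 455; x_2 ≥ 3 gives C(15,3) = 455; x_3 ≥ 7 gives C(11,3) = 165; x_4 ≥ 8 gives C(10,3) = 120. Together 1195.
Add back pairs where two caps are both exceeded: 220 + 56 + 35 + 56 + 35 + 1 = 403.
Subtract triples: 10 + 4 + 0 + 0 = 14.
By inclusion–exclusion the count is 816 − 1195 + 403 − 14 = 10.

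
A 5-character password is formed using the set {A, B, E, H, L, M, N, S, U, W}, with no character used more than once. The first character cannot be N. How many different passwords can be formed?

The first character has 10−1 = 9 choices (anything except N).
The remaining 4 characters are filled from the other 9 symbols without repetition: 9 × 8 × 7 × 6 = 3024.
Total: 9 × 3024 = 27216.

27216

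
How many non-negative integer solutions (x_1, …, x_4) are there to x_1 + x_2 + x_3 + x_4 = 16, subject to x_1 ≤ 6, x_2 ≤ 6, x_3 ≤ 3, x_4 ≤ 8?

Ignoring the caps, the number of non-negative solutions to x_1+…+x_4 = 16 is C(19,3) = 969.
Subtract solutions that violate a single cap (substitute x_i' = x_i − (cap_i+1)): x_1 ≥ 7 gives C(12,3) = 220; x_2 ≥ 7 gives C(12,3) = 220; x_3 ≥ 4 gives C(15,3) = 455; x_4 ≥ 9 gives C(10,3) = 120. Together 1015.
Add back pairs where two caps are both exceeded: 10 + 56 + 1 + 56 + 1 + 20 = 144.
By inclusion–exclusion the count is 969 − 1015 + 144 = 98.

98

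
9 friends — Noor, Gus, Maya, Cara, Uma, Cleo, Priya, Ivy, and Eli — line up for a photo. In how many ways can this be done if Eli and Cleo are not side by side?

282240

There are 9! = 362880 arrangements in all. If Eli and Cleo are adjacent, merging them into one block gives 2·(8)! = 80640 arrangements.
So 362880 − 80640 = 282240 arrangements keep them apart.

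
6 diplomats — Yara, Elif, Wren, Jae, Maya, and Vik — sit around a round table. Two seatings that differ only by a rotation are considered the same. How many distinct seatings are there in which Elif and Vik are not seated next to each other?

72

Without the restriction there are (5)! = 120 seatings.
Seatings with Elif beside Vik: treat them as a block with 2 internal orders, giving 2 × (4)! = 48.
Subtracting, 120 − 48 = 72.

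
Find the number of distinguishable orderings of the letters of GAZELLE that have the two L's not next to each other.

900

Total arrangements of GAZELLE: 7!/(2!·2!) = 1260.
Arrangements with the L's together: treat LL as one letter, giving (6)!/(2!) = 360.
Subtracting, 1260 − 360 = 900 arrangements keep the L's apart.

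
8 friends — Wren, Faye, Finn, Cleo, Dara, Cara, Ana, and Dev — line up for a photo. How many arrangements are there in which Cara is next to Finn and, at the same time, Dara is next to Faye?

Treat {Cara,Finn} as one block (2 orders) and {Dara,Faye} as another (2 orders).
That leaves 6 units to arrange: 2 × 2 × 6! = 4 × 720 = 2880.

2880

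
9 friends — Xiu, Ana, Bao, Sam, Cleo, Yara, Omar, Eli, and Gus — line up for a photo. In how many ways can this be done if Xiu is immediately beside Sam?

80640

Glue Xiu and Sam into one block (2 internal orders), leaving 8 units to arrange in a row.
That gives 2 × 8! = 2 × 40320 = 80640.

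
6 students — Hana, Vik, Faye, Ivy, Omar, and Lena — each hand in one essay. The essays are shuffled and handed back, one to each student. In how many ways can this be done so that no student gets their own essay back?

Count assignments avoiding every fixed point. For any j of the 6 students fixed to their own essay, the other 6−j can be arranged in (6−j)! ways.
By inclusion–exclusion this is Σ_{j=0}^{6} (−1)^j C(6,j)·(6−j)!.
Computing: 720 − 720 + 360 − 120 + 30 − 6 + 1 = 265.

265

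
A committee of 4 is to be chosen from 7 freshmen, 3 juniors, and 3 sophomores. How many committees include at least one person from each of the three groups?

Unrestricted: C(13,4) = 715 ways to pick any 4 of the 13.
Selections missing a whole group: no freshmen → C(6,4) = 15; no juniors → C(10,4) = 210; no sophomores → C(10,4) = 210.
Add back selections omitting two groups (i.e. drawn from a single group): C(7,4) + C(3,4) + C(3,4) = 35.
By inclusion–exclusion: 715 − 435 + 35 = 315.

315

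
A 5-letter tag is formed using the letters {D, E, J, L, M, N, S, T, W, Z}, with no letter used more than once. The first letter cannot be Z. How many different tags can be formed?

The first letter has 10−1 = 9 choices (anything except Z).
The remaining 4 letters are filled from the other 9 symbols without repetition: 9 × 8 × 7 × 6 = 3024.
Total: 9 × 3024 = 27216.

27216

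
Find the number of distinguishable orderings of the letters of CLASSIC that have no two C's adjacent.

900

Total arrangements of CLASSIC: 7!/(2!·2!) = 1260.
Arrangements with the C's together: treat CC as one letter, giving (6)!/(2!) = 360.
Hence 1260 − 360 = 900.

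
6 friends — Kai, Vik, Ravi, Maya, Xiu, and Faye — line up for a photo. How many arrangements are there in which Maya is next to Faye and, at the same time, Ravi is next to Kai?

Treat {Maya,Faye} as one block (2 orders) and {Ravi,Kai} as another (2 orders).
That leaves 4 units to arrange: 2 × 2 × 4! = 4 × 24 = 96.

96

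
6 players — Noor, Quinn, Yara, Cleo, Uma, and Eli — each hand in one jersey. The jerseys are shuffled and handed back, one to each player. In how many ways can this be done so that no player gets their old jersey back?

Count assignments avoiding every fixed point. For any j of the 6 players fixed to their old jersey, the other 6−j can be arranged in (6−j)! ways.
By inclusion–exclusion this is Σ_{j=0}^{6} (−1)^j C(6,j)·(6−j)!.
Computing: 720 − 720 + 360 − 120 + 30 − 6 + 1 = 265.

265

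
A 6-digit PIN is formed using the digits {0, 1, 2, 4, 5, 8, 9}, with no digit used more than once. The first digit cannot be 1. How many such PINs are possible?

The first digit has 7−1 = 6 choices (anything except 1).
The remaining 5 digits are filled from the other 6 symbols without repetition: 6 × 5 × 4 × 3 × 2 = 720.
Total: 6 × 720 = 4320.

4320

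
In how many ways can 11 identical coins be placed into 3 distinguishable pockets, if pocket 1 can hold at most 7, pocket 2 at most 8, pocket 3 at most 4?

34

By stars and bars, unrestricted non-negative solutions to x_1+…+x_3 = 11 number C(11+2,2) = 78.
Subtract solutions that violate a single cap (substitute x_i' = x_i − (cap_i+1)): x_1 ≥ 8 gives C(5,2) = 10; x_2 ≥ 9 gives C(4,2) = 6; x_3 ≥ 5 gives C(8,2) = 28. Together 44.
No two caps can be exceeded simultaneously, so the pair terms are all 0.
By inclusion–exclusion the count is 78 − 44 + 0 = 34.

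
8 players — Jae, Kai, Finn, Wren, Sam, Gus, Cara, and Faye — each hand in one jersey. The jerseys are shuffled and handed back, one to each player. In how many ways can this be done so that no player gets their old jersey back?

14833

Count assignments avoiding every fixed point. For any j of the 8 players fixed to their old jersey, the other 8−j can be arranged in (8−j)! ways.
By inclusion–exclusion this is Σ_{j=0}^{8} (−1)^j C(8,j)·(8−j)!.
Computing: 40320 − 40320 + 20160 − 6720 + 1680 − 336 + 56 − 8 + 1 = 14833.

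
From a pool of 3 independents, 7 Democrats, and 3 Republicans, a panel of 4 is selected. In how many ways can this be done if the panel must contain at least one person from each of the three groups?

315

Total 4-person selections from all 13: C(13,4) = 715.
Selections missing a whole group: no independents → C(10,4) = 210; no Democrats → C(6,4) = 15; no Republicans → C(10,4) = 210.
Add back selections omitting two groups (i.e. drawn from a single group): C(3,4) + C(7,4) + C(3,4) = 35.
By inclusion–exclusion: 715 − 435 + 35 = 315.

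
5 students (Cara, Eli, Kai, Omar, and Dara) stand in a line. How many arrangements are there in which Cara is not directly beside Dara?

72

There are 5! = 120 arrangements in all. If Cara and Dara are adjacent, merging them into one block gives 2·(4)! = 48 arrangements.
So 120 − 48 = 72 arrangements keep them apart.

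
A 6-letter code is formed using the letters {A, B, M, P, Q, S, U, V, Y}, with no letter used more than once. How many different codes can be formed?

60480

This is a permutation of 6 out of 9: P(9,6) = 9!/3!.
That product is 9 × 8 × 7 × 6 × 5 × 4 = 60480.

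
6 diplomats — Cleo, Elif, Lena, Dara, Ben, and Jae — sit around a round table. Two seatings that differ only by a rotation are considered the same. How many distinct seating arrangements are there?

120

Fix one person's seat to break rotational symmetry; the remaining 5 people can be arranged in (5)! = 120 ways.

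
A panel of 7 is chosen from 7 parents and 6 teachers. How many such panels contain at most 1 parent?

7

Split by how many parents are chosen (0 through 1).
Sum: C(7,0)·C(6,7) + C(7,1)·C(6,6) = 0 + 7 = 7.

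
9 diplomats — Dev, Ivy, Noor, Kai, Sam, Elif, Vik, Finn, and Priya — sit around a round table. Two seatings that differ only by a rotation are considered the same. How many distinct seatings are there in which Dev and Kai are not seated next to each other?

Without the restriction there are (8)! = 40320 seatings.
Seatings with Dev beside Kai: treat them as a block with 2 internal orders, giving 2 × (7)! = 10080.
Subtracting, 40320 − 10080 = 30240.

30240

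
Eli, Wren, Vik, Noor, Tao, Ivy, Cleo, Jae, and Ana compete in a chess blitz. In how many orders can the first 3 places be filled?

This is an ordered selection of 3 from 9: P(9,3).
That gives 9 × 8 × 7 = 504.

504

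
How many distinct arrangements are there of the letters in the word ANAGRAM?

Letter multiplicities in ANAGRAM: A×3, G×1, M×1, N×1, R×1.
The number of distinct arrangements is 7!/(3!) = 5040/6 = 840.

840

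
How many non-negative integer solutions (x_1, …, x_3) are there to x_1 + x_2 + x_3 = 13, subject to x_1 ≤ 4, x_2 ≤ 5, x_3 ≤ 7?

By stars and bars, unrestricted non-negative solutions to x_1+…+x_3 = 13 number C(13+2,2) = 105.
Subtract solutions that violate a single cap (substitute x_i' = x_i − (cap_i+1)): x_1 ≥ 5 gives C(10,2) = 45; x_2 ≥ 6 gives C(9,2) = 36; x_3 ≥ 8 gives C(7,2) = 21. Together 102.
Add back pairs where two caps are both exceeded: 6 + 1 + 0 = 7.
By inclusion–exclusion the count is 105 − 102 + 7 = 10.

10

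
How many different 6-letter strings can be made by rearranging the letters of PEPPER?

The 6 letters of PEPPER have repeats: E appearing twice and P appearing 3 times.
The number of distinct arrangements is 6!/(3!·2!) = 720/12 = 60.

60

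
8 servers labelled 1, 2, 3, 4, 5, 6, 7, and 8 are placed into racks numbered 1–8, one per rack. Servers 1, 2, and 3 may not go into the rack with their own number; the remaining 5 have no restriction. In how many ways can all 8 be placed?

Let Aᵢ (for i ∈ {1, 2, 3}) be the placements that put server i in its forbidden rack. Any j of these fix j positions, leaving (8−j)! ways to fill the rest, and there are C(3,j) ways to pick which j.
By inclusion–exclusion, the number of valid placements is Σ_{j=0}^{3} (−1)^j C(3,j)·(8−j)!.
Computing: 40320 − 15120 + 2160 − 120 = 27240.

27240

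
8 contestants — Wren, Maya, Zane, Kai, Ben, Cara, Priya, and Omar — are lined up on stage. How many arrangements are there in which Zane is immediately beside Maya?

Place the 6 others and the Zane-Maya pair as 7 objects in a line; the pair has 2 internal arrangements.
So the count is 2·(7)! = 10080.

10080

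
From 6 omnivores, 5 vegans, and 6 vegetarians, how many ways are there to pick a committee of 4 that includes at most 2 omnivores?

Split by how many omnivores are chosen (0 through 2).
Sum: C(6,0)·C(11,4) + C(6,1)·C(11,3) + C(6,2)·C(11,2) = 330 + 990 + 825 = 2145.

2145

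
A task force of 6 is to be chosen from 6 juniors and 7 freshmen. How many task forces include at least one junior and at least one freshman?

1708

With no constraint there are C(13,6) = 1716 possible selections.
Selections missing a whole group: no juniors → C(7,6) = 7; no freshmen → C(6,6) = 1.
Both groups omitted at once is impossible, so 1716 − 8 = 1708.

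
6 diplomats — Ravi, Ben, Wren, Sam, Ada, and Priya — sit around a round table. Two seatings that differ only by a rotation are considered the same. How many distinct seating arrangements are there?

120

Seat Ravi anywhere (absorbing the rotational symmetry), then permute the other 5: (5)! = 120.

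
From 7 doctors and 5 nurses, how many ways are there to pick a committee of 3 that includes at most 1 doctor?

Split by how many doctors are chosen (0 through 1).
Sum: C(7,0)·C(5,3) + C(7,1)·C(5,2) = 10 + 70 = 80.

80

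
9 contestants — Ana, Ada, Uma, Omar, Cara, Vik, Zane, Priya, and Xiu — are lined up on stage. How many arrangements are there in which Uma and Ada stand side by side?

Glue Uma and Ada into one block (2 internal orders), leaving 8 units to arrange in a row.
So the count is 2·(8)! = 80640.

80640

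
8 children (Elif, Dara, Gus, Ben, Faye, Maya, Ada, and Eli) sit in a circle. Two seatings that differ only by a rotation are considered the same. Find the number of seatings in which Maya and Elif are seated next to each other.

Treat {Maya, Elif} as one unit (2 internal orders) and seat the resulting 7 units around the table: (6)! circular arrangements.
So 2 × (6)! = 2 × 720 = 1440.

1440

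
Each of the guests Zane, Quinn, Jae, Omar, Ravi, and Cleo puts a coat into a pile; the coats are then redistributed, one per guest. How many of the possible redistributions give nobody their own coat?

265

Let Aᵢ be the assignments in which guest i gets their own coat. We want the size of the complement of A₁∪…∪A_6.
By inclusion–exclusion this is Σ_{j=0}^{6} (−1)^j C(6,j)·(6−j)!.
Computing: 720 − 720 + 360 − 120 + 30 − 6 + 1 = 265.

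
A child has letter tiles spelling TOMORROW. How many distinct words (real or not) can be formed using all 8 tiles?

Letter multiplicities in TOMORROW: M×1, O×3, R×2, T×1, W×1.
Dividing 8! = 40320 by 3!·2! = 12 for the repeated letters gives 3360.

3360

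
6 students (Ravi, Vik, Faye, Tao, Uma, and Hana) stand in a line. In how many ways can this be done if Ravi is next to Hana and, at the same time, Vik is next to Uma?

Treat {Ravi,Hana} as one block (2 orders) and {Vik,Uma} as another (2 orders).
That leaves 4 units to arrange: 2 × 2 × 4! = 4 × 24 = 96.

96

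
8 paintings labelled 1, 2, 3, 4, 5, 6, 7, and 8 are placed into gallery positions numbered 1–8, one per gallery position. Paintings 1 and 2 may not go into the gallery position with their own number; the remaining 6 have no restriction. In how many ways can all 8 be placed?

Let Aᵢ (for i ∈ {1, 2}) be the placements that put painting i in its forbidden gallery position. Any j of these fix j positions, leaving (8−j)! ways to fill the rest, and there are C(2,j) ways to pick which j.
By inclusion–exclusion, the number of valid placements is Σ_{j=0}^{2} (−1)^j C(2,j)·(8−j)!.
Computing: 40320 − 10080 + 720 = 30960.

30960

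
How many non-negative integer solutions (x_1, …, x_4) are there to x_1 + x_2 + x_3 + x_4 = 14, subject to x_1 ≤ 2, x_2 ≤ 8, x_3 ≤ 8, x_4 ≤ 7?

By stars and bars, unrestricted non-negative solutions to x_1+…+x_4 = 14 number C(14+3,3) = 680.
Subtract solutions that violate a single cap (substitute x_i' = x_i − (cap_i+1)): x_1 ≥ 3 gives C(14,3) = 364; x_2 ≥ 9 gives C(8,3) = 56; x_3 ≥ 9 gives C(8,3) = 56; x_4 ≥ 8 gives C(9,3) = 84. Together 560.
Add back pairs where two caps are both exceeded: 10 + 10 + 20 + 0 + 0 + 0 = 40.
By inclusion–exclusion the count is 680 − 560 + 40 = 160.

160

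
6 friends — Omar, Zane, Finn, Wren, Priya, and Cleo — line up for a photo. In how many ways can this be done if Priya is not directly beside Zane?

There are 6! = 720 arrangements in all. If Priya and Zane are adjacent, merging them into one block gives 2·(5)! = 240 arrangements.
Complementary counting: 720 − 240 = 480.

480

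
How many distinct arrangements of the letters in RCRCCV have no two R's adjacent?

40

Total arrangements of RCRCCV: 6!/(3!·2!) = 60.
Arrangements with the R's together: treat RR as one letter, giving (5)!/(3!) = 20.
Hence 60 − 20 = 40.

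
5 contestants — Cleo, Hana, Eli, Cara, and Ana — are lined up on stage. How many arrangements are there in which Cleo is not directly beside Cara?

72

Of the 5! = 120 arrangements, those with Cleo and Cara adjacent number 2 × 4! = 48 (treat the pair as a block with 2 internal orders).
Complementary counting: 120 − 48 = 72.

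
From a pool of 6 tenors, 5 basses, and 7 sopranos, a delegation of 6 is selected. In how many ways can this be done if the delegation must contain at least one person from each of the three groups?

Unrestricted: C(18,6) = 18564 ways to pick any 6 of the 18.
Selections missing a whole group: no tenors → C(12,6) = 924; no basses → C(13,6) = 1716; no sopranos → C(11,6) = 462.
Add back selections omitting two groups (i.e. drawn from a single group): C(6,6) + C(5,6) + C(7,6) = 8.
By inclusion–exclusion: 18564 − 3102 + 8 = 15470.

15470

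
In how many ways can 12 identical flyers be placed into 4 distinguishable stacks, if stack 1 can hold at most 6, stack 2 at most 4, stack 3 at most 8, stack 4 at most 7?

By stars and bars, unrestricted non-negative solutions to x_1+…+x_4 = 12 number C(12+3,3) = 455.
Subtract solutions that violate a single cap (substitute x_i' = x_i − (cap_i+1)): x_1 ≥ 7 gives C(8,3) = 56; x_2 ≥ 5 gives C(10,3) = 120; x_3 ≥ 9 gives C(6,3) = 20; x_4 ≥ 8 gives C(7,3) = 35. Together 231.
Add back pairs where two caps are both exceeded: 1 + 0 + 0 + 0 + 0 + 0 = 1.
By inclusion–exclusion the count is 455 − 231 + 1 = 225.

225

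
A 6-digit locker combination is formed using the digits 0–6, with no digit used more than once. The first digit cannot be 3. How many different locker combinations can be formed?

4320

The first digit has 7−1 = 6 choices (anything except 3).
The remaining 5 digits are filled from the other 6 symbols without repetition: 6 × 5 × 4 × 3 × 2 = 720.
Total: 6 × 720 = 4320.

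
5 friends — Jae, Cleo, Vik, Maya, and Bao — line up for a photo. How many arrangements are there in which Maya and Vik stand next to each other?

Glue Maya and Vik into one block (2 internal orders), leaving 4 units to arrange in a row.
That gives 2 × 4! = 2 × 24 = 48.

48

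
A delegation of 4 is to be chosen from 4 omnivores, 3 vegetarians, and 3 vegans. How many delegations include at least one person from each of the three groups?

Unrestricted: C(10,4) = 210 ways to pick any 4 of the 10.
Selections missing a whole group: no omnivores → C(6,4) = 15; no vegetarians → C(7,4) = 35; no vegans → C(7,4) = 35.
Add back selections omitting two groups (i.e. drawn from a single group): C(4,4) + C(3,4) + C(3,4) = 1.
By inclusion–exclusion: 210 − 85 + 1 = 126.

126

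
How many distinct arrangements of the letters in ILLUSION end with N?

Fix N in the last position and arrange the remaining 7 letters.
Those 7 letters have I appearing twice and L appearing twice, giving (7)!/(2!·2!) = 1260.

1260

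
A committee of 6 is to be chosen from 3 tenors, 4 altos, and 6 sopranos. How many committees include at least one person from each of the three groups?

1416

Total 6-person selections from all 13: C(13,6) = 1716.
Subtract selections that omit an entire group: no tenors → C(10,6) = 210; no altos → C(9,6) = 84; no sopranos → C(7,6) = 7.
Add back selections omitting two groups (i.e. drawn from a single group): C(3,6) + C(4,6) + C(6,6) = 1.
By inclusion–exclusion: 1716 − 301 + 1 = 1416.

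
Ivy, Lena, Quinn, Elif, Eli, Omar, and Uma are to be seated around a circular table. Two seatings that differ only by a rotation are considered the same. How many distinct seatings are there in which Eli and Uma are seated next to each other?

240

Treat {Eli, Uma} as one unit (2 internal orders) and seat the resulting 6 units around the table: (5)! circular arrangements.
So 2 × (5)! = 2 × 120 = 240.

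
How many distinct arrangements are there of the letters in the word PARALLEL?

3360

Letter multiplicities in PARALLEL: A×2, E×1, L×3, P×1, R×1.
The number of distinct arrangements is 8!/(3!·2!) = 40320/12 = 3360.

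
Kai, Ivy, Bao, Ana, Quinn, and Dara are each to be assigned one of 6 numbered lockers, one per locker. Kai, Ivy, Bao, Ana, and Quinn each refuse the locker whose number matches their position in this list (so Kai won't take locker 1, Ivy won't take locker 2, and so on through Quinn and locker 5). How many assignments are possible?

Let Aᵢ (for 1 ≤ i ≤ 5) be the placements that put person i in their forbidden locker. Any j of these fix j positions, leaving (6−j)! ways to fill the rest, and there are C(5,j) ways to pick which j.
By inclusion–exclusion, the number of valid placements is Σ_{j=0}^{5} (−1)^j C(5,j)·(6−j)!.
Computing: 720 − 600 + 240 − 60 + 10 − 1 = 309.

309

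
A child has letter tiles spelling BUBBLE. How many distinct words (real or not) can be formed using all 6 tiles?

120

Letter multiplicities in BUBBLE: B×3, E×1, L×1, U×1.
The number of distinct arrangements is 6!/(3!) = 720/6 = 120.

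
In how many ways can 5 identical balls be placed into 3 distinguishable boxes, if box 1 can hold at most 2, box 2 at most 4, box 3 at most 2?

Without the upper bounds there are C(7,2) = 21 ways to split 5 among 3 boxes.
Subtract solutions that violate a single cap (substitute x_i' = x_i − (cap_i+1)): x_1 ≥ 3 gives C(4,2) = 6; x_2 ≥ 5 gives C(2,2) = 1; x_3 ≥ 3 gives C(4,2) = 6. Together 13.
No two caps can be exceeded simultaneously, so the pair terms are all 0.
By inclusion–exclusion the count is 21 − 13 + 0 = 8.

8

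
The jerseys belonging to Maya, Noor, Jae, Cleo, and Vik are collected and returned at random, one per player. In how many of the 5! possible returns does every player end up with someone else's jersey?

44

Count assignments avoiding every fixed point. For any j of the 5 players fixed to their old jersey, the other 5−j can be arranged in (5−j)! ways.
By inclusion–exclusion this is Σ_{j=0}^{5} (−1)^j C(5,j)·(5−j)!.
Computing: 120 − 120 + 60 − 20 + 5 − 1 = 44.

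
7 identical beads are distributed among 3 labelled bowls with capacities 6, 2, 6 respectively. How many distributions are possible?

19

Without the upper bounds there are C(9,2) = 36 ways to split 7 among 3 bowls.
Subtract solutions that violate a single cap (substitute x_i' = x_i − (cap_i+1)): x_1 ≥ 7 gives C(2,2) = 1; x_2 ≥ 3 gives C(6,2) = 15; x_3 ≥ 7 gives C(2,2) = 1. Together 17.
No two caps can be exceeded simultaneously, so the pair terms are all 0.
By inclusion–exclusion the count is 36 − 17 + 0 = 19.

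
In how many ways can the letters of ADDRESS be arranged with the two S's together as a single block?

360

Treat the 2 copies of S as a single block. The multiset to arrange is then {SS, A, D, D, E, R}, 6 items in all.
That gives (6)!/(2!) = 360 arrangements.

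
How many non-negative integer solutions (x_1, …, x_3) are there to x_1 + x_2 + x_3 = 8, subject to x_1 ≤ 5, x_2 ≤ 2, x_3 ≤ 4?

9

By stars and bars, unrestricted non-negative solutions to x_1+…+x_3 = 8 number C(8+2,2) = 45.
Subtract solutions that violate a single cap (substitute x_i' = x_i − (cap_i+1)): x_1 ≥ 6 gives C(4,2) = 6; x_2 ≥ 3 gives C(7,2) = 21; x_3 ≥ 5 gives C(5,2) = 10. Together 37.
Add back pairs where two caps are both exceeded: 0 + 0 + 1 = 1.
By inclusion–exclusion the count is 45 − 37 + 1 = 9.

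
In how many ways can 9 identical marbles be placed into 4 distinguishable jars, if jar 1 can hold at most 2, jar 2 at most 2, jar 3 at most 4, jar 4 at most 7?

By stars and bars, unrestricted non-negative solutions to x_1+…+x_4 = 9 number C(9+3,3) = 220.
Subtract solutions that violate a single cap (substitute x_i' = x_i − (cap_i+1)): x_1 ≥ 3 gives C(9,3) = 84; x_2 ≥ 3 gives C(9,3) = 84; x_3 ≥ 5 gives C(7,3) = 35; x_4 ≥ 8 gives C(4,3) = 4. Together 207.
Add back pairs where two caps are both exceeded: 20 + 4 + 0 + 4 + 0 + 0 = 28.
By inclusion–exclusion the count is 220 − 207 + 28 = 41.

41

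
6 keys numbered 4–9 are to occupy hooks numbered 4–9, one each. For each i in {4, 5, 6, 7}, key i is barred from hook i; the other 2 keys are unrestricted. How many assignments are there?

Let Aᵢ (for 4 ≤ i ≤ 7) be the placements that put key i in its forbidden hook. Any j of these fix j positions, leaving (6−j)! ways to fill the rest, and there are C(4,j) ways to pick which j.
By inclusion–exclusion, the number of valid placements is Σ_{j=0}^{4} (−1)^j C(4,j)·(6−j)!.
Computing: 720 − 480 + 144 − 24 + 2 = 362.

362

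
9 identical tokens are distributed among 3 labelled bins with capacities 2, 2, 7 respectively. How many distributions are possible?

Without the upper bounds there are C(11,2) = 55 ways to split 9 among 3 bins.
Subtract solutions that violate a single cap (substitute x_i' = x_i − (cap_i+1)): x_1 ≥ 3 gives C(8,2) = 28; x_2 ≥ 3 gives C(8,2) = 28; x_3 ≥ 8 gives C(3,2) = 3. Together 59.
Add back pairs where two caps are both exceeded: 10 + 0 + 0 = 10.
By inclusion–exclusion the count is 55 − 59 + 10 = 6.

6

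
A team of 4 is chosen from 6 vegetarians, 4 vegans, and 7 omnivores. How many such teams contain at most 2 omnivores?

Split by how many omnivores are chosen (0 through 2).
Sum: C(7,0)·C(10,4) + C(7,1)·C(10,3) + C(7,2)·C(10,2) = 210 + 840 + 945 = 1995.

1995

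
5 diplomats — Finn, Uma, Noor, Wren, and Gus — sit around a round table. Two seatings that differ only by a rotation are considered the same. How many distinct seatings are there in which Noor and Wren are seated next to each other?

Glue Noor and Wren into a block (2 internal orders). Seating 4 units around a circle gives (3)! arrangements.
So 2 × (3)! = 2 × 6 = 12.

12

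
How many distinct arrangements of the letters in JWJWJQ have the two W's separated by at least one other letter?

Total arrangements of JWJWJQ: 6!/(3!·2!) = 60.
Arrangements with the W's together: treat WW as one letter, giving (5)!/(3!) = 20.
Hence 60 − 20 = 40.

40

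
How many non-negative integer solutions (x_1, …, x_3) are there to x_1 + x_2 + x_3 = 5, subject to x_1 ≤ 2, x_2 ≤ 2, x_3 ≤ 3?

Ignoring the caps, the number of non-negative solutions to x_1+…+x_3 = 5 is C(7,2) = 21.
Subtract solutions that violate a single cap (substitute x_i' = x_i − (cap_i+1)): x_1 ≥ 3 gives C(4,2) = 6; x_2 ≥ 3 gives C(4,2) = 6; x_3 ≥ 4 gives C(3,2) = 3. Together 15.
No two caps can be exceeded simultaneously, so the pair terms are all 0.
By inclusion–exclusion the count is 21 − 15 + 0 = 6.

6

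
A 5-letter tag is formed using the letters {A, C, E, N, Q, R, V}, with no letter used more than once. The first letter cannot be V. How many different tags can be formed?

2160

The first letter has 7−1 = 6 choices (anything except V).
The remaining 4 letters are filled from the other 6 symbols without repetition: 6 × 5 × 4 × 3 = 360.
Total: 6 × 360 = 2160.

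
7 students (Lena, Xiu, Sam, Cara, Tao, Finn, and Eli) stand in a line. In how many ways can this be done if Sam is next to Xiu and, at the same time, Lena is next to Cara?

Treat {Sam,Xiu} as one block (2 orders) and {Lena,Cara} as another (2 orders).
That leaves 5 units to arrange: 2 × 2 × 5! = 4 × 120 = 480.

480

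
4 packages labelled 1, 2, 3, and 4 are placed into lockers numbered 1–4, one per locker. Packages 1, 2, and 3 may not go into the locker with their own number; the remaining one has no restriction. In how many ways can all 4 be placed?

11

Let Aᵢ (for i ∈ {1, 2, 3}) be the placements that put package i in its forbidden locker. Any j of these fix j positions, leaving (4−j)! ways to fill the rest, and there are C(3,j) ways to pick which j.
By inclusion–exclusion, the number of valid placements is Σ_{j=0}^{3} (−1)^j C(3,j)·(4−j)!.
Computing: 24 − 18 + 6 − 1 = 11.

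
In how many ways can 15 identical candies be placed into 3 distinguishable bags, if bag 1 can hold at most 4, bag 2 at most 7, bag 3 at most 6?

6

By stars and bars, unrestricted non-negative solutions to x_1+…+x_3 = 15 number C(15+2,2) = 136.
Subtract solutions that violate a single cap (substitute x_i' = x_i − (cap_i+1)): x_1 ≥ 5 gives C(12,2) = 66; x_2 ≥ 8 gives C(9,2) = 36; x_3 ≥ 7 gives C(10,2) = 45. Together 147.
Add back pairs where two caps are both exceeded: 6 + 10 + 1 = 17.
By inclusion–exclusion the count is 136 − 147 + 17 = 6.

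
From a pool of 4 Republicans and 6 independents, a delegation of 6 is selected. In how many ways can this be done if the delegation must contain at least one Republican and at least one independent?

209

Unrestricted: C(10,6) = 210 ways to pick any 6 of the 10.
Subtract selections that omit an entire group: no Republicans → C(6,6) = 1; no independents → C(4,6) = 0.
Both groups omitted at once is impossible, so 210 − 1 = 209.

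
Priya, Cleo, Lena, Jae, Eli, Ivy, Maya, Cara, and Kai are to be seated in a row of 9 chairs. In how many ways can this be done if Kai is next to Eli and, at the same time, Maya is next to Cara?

Treat {Kai,Eli} as one block (2 orders) and {Maya,Cara} as another (2 orders).
That leaves 7 units to arrange: 2 × 2 × 7! = 4 × 5040 = 20160.

20160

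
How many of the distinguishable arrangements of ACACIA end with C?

20

Fix C in the last position and arrange the remaining 5 letters.
Those 5 letters have A appearing 3 times, giving (5)!/(3!) = 20.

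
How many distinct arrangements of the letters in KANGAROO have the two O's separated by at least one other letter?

7560

There are 8!/(2!·2!) = 10080 arrangements of KANGAROO in total.
If the two O's are adjacent, glue them into one block, leaving 7 items to arrange: (7)!/(2!) = 2520 ways.
Subtracting, 10080 − 2520 = 7560 arrangements keep the O's apart.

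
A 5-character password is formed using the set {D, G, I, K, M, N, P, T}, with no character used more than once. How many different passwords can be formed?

6720

This is a permutation of 5 out of 8: P(8,5) = 8!/3!.
8 × 7 × 6 × 5 × 4 = 6720.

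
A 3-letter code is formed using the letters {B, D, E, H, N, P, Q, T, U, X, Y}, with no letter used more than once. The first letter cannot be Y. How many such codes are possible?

900

The first letter has 11−1 = 10 choices (anything except Y).
The remaining 2 letters are filled from the other 10 symbols without repetition: 10 × 9 = 90.
Total: 10 × 90 = 900.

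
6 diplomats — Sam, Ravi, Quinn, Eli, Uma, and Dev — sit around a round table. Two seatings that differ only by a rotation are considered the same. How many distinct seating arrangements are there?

Fix one person's seat to break rotational symmetry; the remaining 5 people can be arranged in (5)! = 120 ways.

120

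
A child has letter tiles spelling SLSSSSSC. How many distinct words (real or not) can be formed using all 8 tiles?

56

SLSSSSSC has 8 letters with S appearing 6 times.
Dividing 8! = 40320 by 6! = 720 for the repeated letters gives 56.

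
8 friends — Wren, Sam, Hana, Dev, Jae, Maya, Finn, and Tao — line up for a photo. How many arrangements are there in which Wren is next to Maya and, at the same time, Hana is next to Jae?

Treat {Wren,Maya} as one block (2 orders) and {Hana,Jae} as another (2 orders).
That leaves 6 units to arrange: 2 × 2 × 6! = 4 × 720 = 2880.

2880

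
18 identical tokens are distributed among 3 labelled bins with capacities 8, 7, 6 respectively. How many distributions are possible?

Ignoring the caps, the number of non-negative solutions to x_1+…+x_3 = 18 is C(20,2) = 190.
Subtract solutions that violate a single cap (substitute x_i' = x_i − (cap_i+1)): x_1 ≥ 9 gives C(11,2) = 55; x_2 ≥ 8 gives C(12,2) = 66; x_3 ≥ 7 gives C(13,2) = 78. Together 199.
Add back pairs where two caps are both exceeded: 3 + 6 + 10 = 19.
By inclusion–exclusion the count is 190 − 199 + 19 = 10.

10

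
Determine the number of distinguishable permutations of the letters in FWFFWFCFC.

756

The 9 letters of FWFFWFCFC have repeats: C appearing twice, F appearing 5 times, and W appearing twice.
The number of distinct arrangements is 9!/(5!·2!·2!) = 362880/480 = 756.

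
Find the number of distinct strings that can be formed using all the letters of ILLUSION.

10080

Letter multiplicities in ILLUSION: I×2, L×2, N×1, O×1, S×1, U×1.
Dividing 8! = 40320 by 2!·2! = 4 for the repeated letters gives 10080.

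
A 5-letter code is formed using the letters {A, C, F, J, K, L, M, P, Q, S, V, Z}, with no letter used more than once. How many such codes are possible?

95040

With no repetition, fill the 5 letters in order: 12 choices, then 11, down to 8.
That product is 12 × 11 × 10 × 9 × 8 = 95040.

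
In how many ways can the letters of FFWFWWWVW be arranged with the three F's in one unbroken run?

42

Treat the 3 copies of F as a single block. The multiset to arrange is then {FFF, V, W, W, W, W, W}, 7 items in all.
That gives (7)!/(5!) = 42 arrangements.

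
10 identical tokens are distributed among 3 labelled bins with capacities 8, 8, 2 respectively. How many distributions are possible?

Without the upper bounds there are C(12,2) = 66 ways to split 10 among 3 bins.
Subtract solutions that violate a single cap (substitute x_i' = x_i − (cap_i+1)): x_1 ≥ 9 gives C(3,2) = 3; x_2 ≥ 9 gives C(3,2) = 3; x_3 ≥ 3 gives C(9,2) = 36. Together 42.
No two caps can be exceeded simultaneously, so the pair terms are all 0.
By inclusion–exclusion the count is 66 − 42 + 0 = 24.

24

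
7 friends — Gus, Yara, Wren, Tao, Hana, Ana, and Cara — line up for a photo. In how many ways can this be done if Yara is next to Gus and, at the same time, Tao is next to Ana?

Treat {Yara,Gus} as one block (2 orders) and {Tao,Ana} as another (2 orders).
That leaves 5 units to arrange: 2 × 2 × 5! = 4 × 120 = 480.

480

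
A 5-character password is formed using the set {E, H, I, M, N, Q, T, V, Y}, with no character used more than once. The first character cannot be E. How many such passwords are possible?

13440

The first character has 9−1 = 8 choices (anything except E).
The remaining 4 characters are filled from the other 8 symbols without repetition: 8 × 7 × 6 × 5 = 1680.
Total: 8 × 1680 = 13440.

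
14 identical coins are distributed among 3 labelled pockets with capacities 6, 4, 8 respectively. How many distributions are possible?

By stars and bars, unrestricted non-negative solutions to x_1+…+x_3 = 14 number C(14+2,2) = 120.
Subtract solutions that violate a single cap (substitute x_i' = x_i − (cap_i+1)): x_1 ≥ 7 gives C(9,2) = 36; x_2 ≥ 5 gives C(11,2) = 55; x_3 ≥ 9 gives C(7,2) = 21. Together 112.
Add back pairs where two caps are both exceeded: 6 + 0 + 1 = 7.
By inclusion–exclusion the count is 120 − 112 + 7 = 15.

15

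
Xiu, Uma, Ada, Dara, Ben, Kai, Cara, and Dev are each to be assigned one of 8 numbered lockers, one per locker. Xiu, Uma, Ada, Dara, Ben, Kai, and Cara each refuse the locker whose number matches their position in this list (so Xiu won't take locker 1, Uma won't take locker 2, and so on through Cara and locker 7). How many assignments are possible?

Let Aᵢ (for 1 ≤ i ≤ 7) be the placements that put person i in their forbidden locker. Any j of these fix j positions, leaving (8−j)! ways to fill the rest, and there are C(7,j) ways to pick which j.
By inclusion–exclusion, the number of valid placements is Σ_{j=0}^{7} (−1)^j C(7,j)·(8−j)!.
Computing: 40320 − 35280 + 15120 − 4200 + 840 − 126 + 14 − 1 = 16687.

16687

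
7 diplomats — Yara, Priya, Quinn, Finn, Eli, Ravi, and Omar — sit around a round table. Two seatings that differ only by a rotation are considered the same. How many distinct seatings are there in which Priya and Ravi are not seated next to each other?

All circular seatings of 7 people number (6)! = 720.
Seatings with Priya beside Ravi: treat them as a block with 2 internal orders, giving 2 × (5)! = 240.
Subtracting, 720 − 240 = 480.

480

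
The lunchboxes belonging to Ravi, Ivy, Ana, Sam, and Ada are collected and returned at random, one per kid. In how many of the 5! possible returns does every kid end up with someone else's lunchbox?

44

Count assignments avoiding every fixed point. For any j of the 5 kids fixed to their own lunchbox, the other 5−j can be arranged in (5−j)! ways.
By inclusion–exclusion this is Σ_{j=0}^{5} (−1)^j C(5,j)·(5−j)!.
Computing: 120 − 120 + 60 − 20 + 5 − 1 = 44.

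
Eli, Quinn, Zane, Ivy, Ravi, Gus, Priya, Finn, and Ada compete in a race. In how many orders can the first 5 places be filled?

15120

This is an ordered selection of 5 from 9: P(9,5).
That gives 9 × 8 × 7 × 6 × 5 = 15120.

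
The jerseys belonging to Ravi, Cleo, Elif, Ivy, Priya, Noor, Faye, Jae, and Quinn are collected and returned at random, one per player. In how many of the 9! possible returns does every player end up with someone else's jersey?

Count assignments avoiding every fixed point. For any j of the 9 players fixed to their old jersey, the other 9−j can be arranged in (9−j)! ways.
By inclusion–exclusion this is Σ_{j=0}^{9} (−1)^j C(9,j)·(9−j)!.
Computing: 362880 − 362880 + 181440 − 60480 + 15120 − 3024 + 504 − 72 + 9 − 1 = 133496.

133496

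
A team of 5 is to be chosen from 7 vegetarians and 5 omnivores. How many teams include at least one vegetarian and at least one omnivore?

With no constraint there are C(12,5) = 792 possible selections.
Selections missing a whole group: no vegetarians → C(5,5) = 1; no omnivores → C(7,5) = 21.
Both groups omitted at once is impossible, so 792 − 22 = 770.

770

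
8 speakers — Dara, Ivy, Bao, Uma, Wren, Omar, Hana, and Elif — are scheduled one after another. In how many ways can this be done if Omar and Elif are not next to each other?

30240

Of the 8! = 40320 arrangements, those with Omar and Elif adjacent number 2 × 7! = 10080 (treat the pair as a block with 2 internal orders).
So 40320 − 10080 = 30240 arrangements keep them apart.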